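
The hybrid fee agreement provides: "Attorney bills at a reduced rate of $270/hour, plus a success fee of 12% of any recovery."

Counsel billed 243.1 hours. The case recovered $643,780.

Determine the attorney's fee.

$142,890.60

Hourly: 243.1 × $270 = $65,637.00
Success fee: 12% of $643,780 = $77,253.60
Total: $65,637.00 + $77,253.60 = $142,890.60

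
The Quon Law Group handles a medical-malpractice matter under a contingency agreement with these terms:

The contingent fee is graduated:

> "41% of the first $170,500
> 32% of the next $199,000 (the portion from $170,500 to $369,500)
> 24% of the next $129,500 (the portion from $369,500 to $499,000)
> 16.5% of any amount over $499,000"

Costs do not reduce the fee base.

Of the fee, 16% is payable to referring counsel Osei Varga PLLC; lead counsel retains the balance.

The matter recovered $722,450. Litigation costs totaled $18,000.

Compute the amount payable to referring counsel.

$32,245.48

Fee base is the gross recovery, $722,450; costs are reimbursed separately.
First $170,500 at 41% = $69,905.00
Next $199,000 at 32% = $63,680.00
Next $129,500 at 24% = $31,080.00
Remaining $223,450 at 16.5% = $36,869.25
Fee: $69,905.00 + $63,680.00 + $31,080.00 + $36,869.25 = $201,534.25
Referral share: 16% of $201,534.25 = $32,245.48; lead counsel retains $201,534.25 − $32,245.48 = $169,288.77.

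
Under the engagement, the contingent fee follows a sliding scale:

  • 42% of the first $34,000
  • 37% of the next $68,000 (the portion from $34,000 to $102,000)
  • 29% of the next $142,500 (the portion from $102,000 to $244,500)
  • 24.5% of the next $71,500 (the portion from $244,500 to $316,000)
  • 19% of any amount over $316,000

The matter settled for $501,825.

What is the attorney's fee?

$133,589.25

First $34,000 at 42% = $14,280.00
Next $68,000 at 37% = $25,160.00
Next $142,500 at 29% = $41,325.00
Next $71,500 at 24.5% = $17,517.50
Remaining $185,825 at 19% = $35,306.75
Fee: $14,280.00 + $25,160.00 + $41,325.00 + $17,517.50 + $35,306.75 = $133,589.25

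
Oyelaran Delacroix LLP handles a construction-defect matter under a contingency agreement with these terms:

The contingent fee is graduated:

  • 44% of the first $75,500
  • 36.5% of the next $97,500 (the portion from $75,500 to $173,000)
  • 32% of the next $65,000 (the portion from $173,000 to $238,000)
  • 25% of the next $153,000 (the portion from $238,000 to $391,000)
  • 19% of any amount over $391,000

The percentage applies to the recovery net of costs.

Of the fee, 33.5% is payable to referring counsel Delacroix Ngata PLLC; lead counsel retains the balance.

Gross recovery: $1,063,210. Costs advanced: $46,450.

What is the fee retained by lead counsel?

$164,090.01

Fee base (net of costs): $1,063,210 − $46,450 = $1,016,760
First $75,500 at 44% = $33,220.00
Next $97,500 at 36.5% = $35,587.50
Next $65,000 at 32% = $20,800.00
Next $153,000 at 25% = $38,250.00
Remaining $625,760 at 19% = $118,894.40
Fee: $33,220.00 + $35,587.50 + $20,800.00 + $38,250.00 + $118,894.40 = $246,751.90
Referral share: 33.5% of $246,751.90 = $82,661.89; lead counsel retains $246,751.90 − $82,661.89 = $164,090.01.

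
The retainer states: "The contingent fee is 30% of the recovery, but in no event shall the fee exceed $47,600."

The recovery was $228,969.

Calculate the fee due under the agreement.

$47,600.00

30% of $228,969 = $68,690.70
That exceeds the $47,600 cap, so the fee is capped at $47,600.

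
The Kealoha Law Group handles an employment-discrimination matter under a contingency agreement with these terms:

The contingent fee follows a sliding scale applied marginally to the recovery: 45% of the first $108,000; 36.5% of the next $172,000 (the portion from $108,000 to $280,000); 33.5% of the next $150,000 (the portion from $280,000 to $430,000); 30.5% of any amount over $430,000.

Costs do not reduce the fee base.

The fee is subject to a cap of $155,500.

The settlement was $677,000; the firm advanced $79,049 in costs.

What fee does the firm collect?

$155,500.00

Fee base is the gross recovery, $677,000; costs are reimbursed separately.
First $108,000 at 45% = $48,600.00
Next $172,000 at 36.5% = $62,780.00
Next $150,000 at 33.5% = $50,250.00
Remaining $247,000 at 30.5% = $75,335.00
Fee: $48,600.00 + $62,780.00 + $50,250.00 + $75,335.00 = $236,965.00
$236,965.00 exceeds the $155,500 cap, so the fee is capped at $155,500.00.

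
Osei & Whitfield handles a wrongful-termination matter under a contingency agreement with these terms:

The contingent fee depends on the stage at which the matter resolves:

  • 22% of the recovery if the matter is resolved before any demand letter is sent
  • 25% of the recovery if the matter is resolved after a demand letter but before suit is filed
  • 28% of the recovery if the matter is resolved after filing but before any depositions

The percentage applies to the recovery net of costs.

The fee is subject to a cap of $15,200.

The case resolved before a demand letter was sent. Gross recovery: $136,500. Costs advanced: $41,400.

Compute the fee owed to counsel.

Fee base (net of costs): $136,500 − $41,400 = $95,100
The matter resolved before a demand letter was sent, so the 22% rate applies.
$95,100 × 22% = $20,922.00
$20,922.00 exceeds the $15,200 cap, so the fee is capped at $15,200.00.

$15,200.00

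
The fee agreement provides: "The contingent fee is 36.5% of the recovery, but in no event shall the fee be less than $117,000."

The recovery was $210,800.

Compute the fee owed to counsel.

$117,000.00

36.5% of $210,800 = $76,942.00
That is below the $117,000 minimum, so the minimum applies.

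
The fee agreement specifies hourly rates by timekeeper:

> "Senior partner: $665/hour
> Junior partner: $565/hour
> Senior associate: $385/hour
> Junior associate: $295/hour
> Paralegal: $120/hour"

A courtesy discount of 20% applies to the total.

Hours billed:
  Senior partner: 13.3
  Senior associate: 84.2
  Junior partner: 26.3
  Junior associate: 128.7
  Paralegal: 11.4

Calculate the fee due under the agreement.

Senior partner: 13.3 × $665 = $8,844.50
Junior partner: 26.3 × $565 = $14,859.50
Senior associate: 84.2 × $385 = $32,417.00
Junior associate: 128.7 × $295 = $37,966.50
Paralegal: 11.4 × $120 = $1,368.00
Subtotal: $95,455.50
Less 20% discount: −$19,091.10
Total: $95,455.50 − $19,091.10 = $76,364.40

$76,364.40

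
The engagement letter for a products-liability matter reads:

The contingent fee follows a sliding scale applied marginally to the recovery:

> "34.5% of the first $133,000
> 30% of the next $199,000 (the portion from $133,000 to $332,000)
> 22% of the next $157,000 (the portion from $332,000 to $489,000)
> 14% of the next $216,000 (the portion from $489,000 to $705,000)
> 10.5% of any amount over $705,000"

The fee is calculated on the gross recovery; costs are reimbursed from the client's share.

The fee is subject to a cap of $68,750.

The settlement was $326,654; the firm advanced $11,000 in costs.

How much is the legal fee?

Fee base is the gross recovery, $326,654; costs are reimbursed separately.
First $133,000 at 34.5% = $45,885.00
Remaining $193,654 at 30% = $58,096.20
Fee: $45,885.00 + $58,096.20 = $103,981.20
$103,981.20 exceeds the $68,750 cap, so the fee is capped at $68,750.00.

$68,750.00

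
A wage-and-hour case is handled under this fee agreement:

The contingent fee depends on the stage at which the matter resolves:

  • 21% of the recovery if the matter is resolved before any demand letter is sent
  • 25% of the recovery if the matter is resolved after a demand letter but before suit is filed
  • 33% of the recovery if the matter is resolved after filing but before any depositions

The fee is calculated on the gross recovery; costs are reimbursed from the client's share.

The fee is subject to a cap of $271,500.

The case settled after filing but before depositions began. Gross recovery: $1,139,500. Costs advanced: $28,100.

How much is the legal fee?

$271,500.00

Fee base is the gross recovery, $1,139,500; costs are reimbursed separately.
The matter settled after filing but before depositions began, so the 33% rate applies.
$1,139,500 × 33% = $376,035.00
$376,035.00 exceeds the $271,500 cap, so the fee is capped at $271,500.00.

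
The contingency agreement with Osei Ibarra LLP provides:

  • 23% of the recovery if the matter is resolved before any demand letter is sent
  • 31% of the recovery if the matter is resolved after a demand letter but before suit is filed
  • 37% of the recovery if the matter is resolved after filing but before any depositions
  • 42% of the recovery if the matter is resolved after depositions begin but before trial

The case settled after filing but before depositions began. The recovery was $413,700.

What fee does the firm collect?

$153,069.00

The matter settled after filing but before depositions began, so the 37% rate applies.
$413,700 × 37% = $153,069.00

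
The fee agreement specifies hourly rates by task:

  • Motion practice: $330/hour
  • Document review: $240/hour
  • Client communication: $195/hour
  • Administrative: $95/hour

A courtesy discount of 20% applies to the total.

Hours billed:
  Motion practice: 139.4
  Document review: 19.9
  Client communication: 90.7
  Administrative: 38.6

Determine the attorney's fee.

Motion practice: 139.4 × $330 = $46,002.00
Document review: 19.9 × $240 = $4,776.00
Client communication: 90.7 × $195 = $17,686.50
Administrative: 38.6 × $95 = $3,667.00
Subtotal: $72,131.50
Less 20% discount: −$14,426.30
Total: $72,131.50 − $14,426.30 = $57,705.20

$57,705.20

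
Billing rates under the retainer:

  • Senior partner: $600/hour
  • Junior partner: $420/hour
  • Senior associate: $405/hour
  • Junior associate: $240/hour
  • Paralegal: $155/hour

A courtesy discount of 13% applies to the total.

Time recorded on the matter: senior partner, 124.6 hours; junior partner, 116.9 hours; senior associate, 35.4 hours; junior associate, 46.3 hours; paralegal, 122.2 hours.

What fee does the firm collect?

Senior partner: 124.6 × $600 = $74,760.00
Junior partner: 116.9 × $420 = $49,098.00
Senior associate: 35.4 × $405 = $14,337.00
Junior associate: 46.3 × $240 = $11,112.00
Paralegal: 122.2 × $155 = $18,941.00
Subtotal: $168,248.00
Less 13% discount: −$21,872.24
Total: $168,248.00 − $21,872.24 = $146,375.76

$146,375.76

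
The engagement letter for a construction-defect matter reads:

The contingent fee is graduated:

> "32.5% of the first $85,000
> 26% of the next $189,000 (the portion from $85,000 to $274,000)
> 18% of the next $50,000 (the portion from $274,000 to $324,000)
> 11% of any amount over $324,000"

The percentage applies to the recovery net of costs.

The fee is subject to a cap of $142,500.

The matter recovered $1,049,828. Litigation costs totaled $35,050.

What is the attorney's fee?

Fee base (net of costs): $1,049,828 − $35,050 = $1,014,778
First $85,000 at 32.5% = $27,625.00
Next $189,000 at 26% = $49,140.00
Next $50,000 at 18% = $9,000.00
Remaining $690,778 at 11% = $75,985.58
Fee: $27,625.00 + $49,140.00 + $9,000.00 + $75,985.58 = $161,750.58
$161,750.58 exceeds the $142,500 cap, so the fee is capped at $142,500.00.

$142,500.00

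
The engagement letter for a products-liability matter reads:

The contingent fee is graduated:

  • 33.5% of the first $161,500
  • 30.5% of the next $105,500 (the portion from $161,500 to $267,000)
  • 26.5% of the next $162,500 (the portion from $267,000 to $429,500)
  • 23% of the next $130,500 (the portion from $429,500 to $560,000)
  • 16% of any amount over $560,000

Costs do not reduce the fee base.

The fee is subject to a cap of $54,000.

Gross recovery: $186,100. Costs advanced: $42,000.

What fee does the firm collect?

$54,000.00

Fee base is the gross recovery, $186,100; costs are reimbursed separately.
First $161,500 at 33.5% = $54,102.50
Remaining $24,600 at 30.5% = $7,503.00
Fee: $54,102.50 + $7,503.00 = $61,605.50
$61,605.50 exceeds the $54,000 cap, so the fee is capped at $54,000.00.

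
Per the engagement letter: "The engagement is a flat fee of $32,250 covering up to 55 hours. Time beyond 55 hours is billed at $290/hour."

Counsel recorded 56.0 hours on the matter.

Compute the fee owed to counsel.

$32,540.00

Flat fee: $32,250.00
Excess hours: 56.0 − 55 = 1.0
Overrun: 1.0 × $290 = $290.00
Total: $32,250.00 + $290.00 = $32,540.00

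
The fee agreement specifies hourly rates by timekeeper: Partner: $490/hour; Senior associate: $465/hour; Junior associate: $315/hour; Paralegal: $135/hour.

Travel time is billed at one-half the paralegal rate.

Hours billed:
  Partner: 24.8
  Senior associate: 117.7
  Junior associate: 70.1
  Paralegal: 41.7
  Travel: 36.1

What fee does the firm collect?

$97,030.25

Partner: 24.8 × $490 = $12,152.00
Senior associate: 117.7 × $465 = $54,730.50
Junior associate: 70.1 × $315 = $22,081.50
Paralegal: 41.7 × $135 = $5,629.50
Subtotal: $12,152.00 + $54,730.50 + $22,081.50 + $5,629.50 = $94,593.50
Travel: 36.1 × ($135 ÷ 2) = 36.1 × $67.50 = $2,436.75
Total: $94,593.50 + $2,436.75 = $97,030.25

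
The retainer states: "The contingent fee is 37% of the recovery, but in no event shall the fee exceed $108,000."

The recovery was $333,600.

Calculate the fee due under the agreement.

$108,000.00

37% of $333,600 = $123,432.00
That exceeds the $108,000 cap, so the fee is capped at $108,000.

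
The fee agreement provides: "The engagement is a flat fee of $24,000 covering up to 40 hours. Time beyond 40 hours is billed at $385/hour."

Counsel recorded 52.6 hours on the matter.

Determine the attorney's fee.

Flat fee: $24,000.00
Excess hours: 52.6 − 40 = 12.6
Overrun: 12.6 × $385 = $4,851.00
Total: $24,000.00 + $4,851.00 = $28,851.00

$28,851.00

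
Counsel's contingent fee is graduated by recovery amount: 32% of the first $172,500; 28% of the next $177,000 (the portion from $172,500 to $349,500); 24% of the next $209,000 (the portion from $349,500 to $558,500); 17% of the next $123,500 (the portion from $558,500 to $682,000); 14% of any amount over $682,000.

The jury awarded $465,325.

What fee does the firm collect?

First $172,500 at 32% = $55,200.00
Next $177,000 at 28% = $49,560.00
Remaining $115,825 at 24% = $27,798.00
Fee: $55,200.00 + $49,560.00 + $27,798.00 = $132,558.00

$132,558.00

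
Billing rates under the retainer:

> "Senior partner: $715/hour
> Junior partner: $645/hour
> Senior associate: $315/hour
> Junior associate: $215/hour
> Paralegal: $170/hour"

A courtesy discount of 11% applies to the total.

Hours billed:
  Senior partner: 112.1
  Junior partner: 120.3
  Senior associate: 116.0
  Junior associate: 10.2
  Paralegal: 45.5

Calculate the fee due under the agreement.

$181,749.57

Senior partner: 112.1 × $715 = $80,151.50
Junior partner: 120.3 × $645 = $77,593.50
Senior associate: 116.0 × $315 = $36,540.00
Junior associate: 10.2 × $215 = $2,193.00
Paralegal: 45.5 × $170 = $7,735.00
Subtotal: $204,213.00
Less 11% discount: −$22,463.43
Total: $204,213.00 − $22,463.43 = $181,749.57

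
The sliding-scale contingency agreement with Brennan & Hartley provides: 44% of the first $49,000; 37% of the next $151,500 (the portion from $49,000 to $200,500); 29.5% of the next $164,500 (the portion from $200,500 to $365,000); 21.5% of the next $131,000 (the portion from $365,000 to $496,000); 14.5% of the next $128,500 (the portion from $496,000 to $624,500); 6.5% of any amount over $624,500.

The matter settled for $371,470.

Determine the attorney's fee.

$127,533.55

First $49,000 at 44% = $21,560.00
Next $151,500 at 37% = $56,055.00
Next $164,500 at 29.5% = $48,527.50
Remaining $6,470 at 21.5% = $1,391.05
Fee: $21,560.00 + $56,055.00 + $48,527.50 + $1,391.05 = $127,533.55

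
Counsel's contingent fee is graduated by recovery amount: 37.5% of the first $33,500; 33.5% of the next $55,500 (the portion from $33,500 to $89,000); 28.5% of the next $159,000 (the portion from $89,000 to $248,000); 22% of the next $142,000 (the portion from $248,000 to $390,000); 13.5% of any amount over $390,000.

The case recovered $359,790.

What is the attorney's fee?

First $33,500 at 37.5% = $12,562.50
Next $55,500 at 33.5% = $18,592.50
Next $159,000 at 28.5% = $45,315.00
Remaining $111,790 at 22% = $24,593.80
Fee: $12,562.50 + $18,592.50 + $45,315.00 + $24,593.80 = $101,063.80

$101,063.80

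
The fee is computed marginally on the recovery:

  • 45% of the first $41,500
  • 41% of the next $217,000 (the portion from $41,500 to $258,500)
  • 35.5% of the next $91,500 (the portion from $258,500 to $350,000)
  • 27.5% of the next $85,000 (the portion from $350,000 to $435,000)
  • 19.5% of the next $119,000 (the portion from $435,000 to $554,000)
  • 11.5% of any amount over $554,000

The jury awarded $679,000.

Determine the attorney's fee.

First $41,500 at 45% = $18,675.00
Next $217,000 at 41% = $88,970.00
Next $91,500 at 35.5% = $32,482.50
Next $85,000 at 27.5% = $23,375.00
Next $119,000 at 19.5% = $23,205.00
Remaining $125,000 at 11.5% = $14,375.00
Fee: $18,675.00 + $88,970.00 + $32,482.50 + $23,375.00 + $23,205.00 + $14,375.00 = $201,082.50

$201,082.50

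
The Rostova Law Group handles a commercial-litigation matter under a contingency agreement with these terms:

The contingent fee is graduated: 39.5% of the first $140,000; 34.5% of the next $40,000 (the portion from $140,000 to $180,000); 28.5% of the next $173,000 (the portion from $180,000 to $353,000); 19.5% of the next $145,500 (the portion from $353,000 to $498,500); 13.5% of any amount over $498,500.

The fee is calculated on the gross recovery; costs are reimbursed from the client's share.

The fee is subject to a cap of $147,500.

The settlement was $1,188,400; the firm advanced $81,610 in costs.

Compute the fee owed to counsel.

Fee base is the gross recovery, $1,188,400; costs are reimbursed separately.
First $140,000 at 39.5% = $55,300.00
Next $40,000 at 34.5% = $13,800.00
Next $173,000 at 28.5% = $49,305.00
Next $145,500 at 19.5% = $28,372.50
Remaining $689,900 at 13.5% = $93,136.50
Fee: $55,300.00 + $13,800.00 + $49,305.00 + $28,372.50 + $93,136.50 = $239,914.00
$239,914.00 exceeds the $147,500 cap, so the fee is capped at $147,500.00.

$147,500.00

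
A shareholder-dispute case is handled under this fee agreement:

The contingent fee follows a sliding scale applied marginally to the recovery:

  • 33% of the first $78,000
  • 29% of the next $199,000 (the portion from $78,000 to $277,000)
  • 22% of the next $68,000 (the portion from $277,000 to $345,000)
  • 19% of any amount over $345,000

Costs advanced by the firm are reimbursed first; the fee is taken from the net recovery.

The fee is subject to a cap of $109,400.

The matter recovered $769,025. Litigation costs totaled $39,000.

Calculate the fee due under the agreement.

$109,400.00

Fee base (net of costs): $769,025 − $39,000 = $730,025
First $78,000 at 33% = $25,740.00
Next $199,000 at 29% = $57,710.00
Next $68,000 at 22% = $14,960.00
Remaining $385,025 at 19% = $73,154.75
Fee: $25,740.00 + $57,710.00 + $14,960.00 + $73,154.75 = $171,564.75
$171,564.75 exceeds the $109,400 cap, so the fee is capped at $109,400.00.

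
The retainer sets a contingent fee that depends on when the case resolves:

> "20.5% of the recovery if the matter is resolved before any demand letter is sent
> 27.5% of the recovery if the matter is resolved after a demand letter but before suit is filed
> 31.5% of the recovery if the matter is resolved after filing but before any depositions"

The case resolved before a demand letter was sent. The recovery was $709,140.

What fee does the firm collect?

$145,373.70

The matter resolved before a demand letter was sent, so the 20.5% rate applies.
$709,140 × 20.5% = $145,373.70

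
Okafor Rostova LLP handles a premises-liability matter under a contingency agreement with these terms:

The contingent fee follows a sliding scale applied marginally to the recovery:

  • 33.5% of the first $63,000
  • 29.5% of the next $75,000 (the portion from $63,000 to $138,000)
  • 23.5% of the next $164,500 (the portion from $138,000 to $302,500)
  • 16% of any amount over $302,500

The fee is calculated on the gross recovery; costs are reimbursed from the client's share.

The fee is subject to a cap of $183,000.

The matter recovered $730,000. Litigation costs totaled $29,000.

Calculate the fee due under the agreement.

Fee base is the gross recovery, $730,000; costs are reimbursed separately.
First $63,000 at 33.5% = $21,105.00
Next $75,000 at 29.5% = $22,125.00
Next $164,500 at 23.5% = $38,657.50
Remaining $427,500 at 16% = $68,400.00
Fee: $21,105.00 + $22,125.00 + $38,657.50 + $68,400.00 = $150,287.50
$150,287.50 is under the $183,000 cap.

$150,287.50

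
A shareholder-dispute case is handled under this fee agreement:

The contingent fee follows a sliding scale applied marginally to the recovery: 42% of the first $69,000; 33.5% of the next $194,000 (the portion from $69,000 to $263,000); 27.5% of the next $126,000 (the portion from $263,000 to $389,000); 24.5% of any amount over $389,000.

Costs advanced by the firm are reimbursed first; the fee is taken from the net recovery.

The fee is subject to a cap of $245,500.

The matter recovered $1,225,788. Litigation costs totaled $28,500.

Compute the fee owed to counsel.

Fee base (net of costs): $1,225,788 − $28,500 = $1,197,288
First $69,000 at 42% = $28,980.00
Next $194,000 at 33.5% = $64,990.00
Next $126,000 at 27.5% = $34,650.00
Remaining $808,288 at 24.5% = $198,030.56
Fee: $28,980.00 + $64,990.00 + $34,650.00 + $198,030.56 = $326,650.56
$326,650.56 exceeds the $245,500 cap, so the fee is capped at $245,500.00.

$245,500.00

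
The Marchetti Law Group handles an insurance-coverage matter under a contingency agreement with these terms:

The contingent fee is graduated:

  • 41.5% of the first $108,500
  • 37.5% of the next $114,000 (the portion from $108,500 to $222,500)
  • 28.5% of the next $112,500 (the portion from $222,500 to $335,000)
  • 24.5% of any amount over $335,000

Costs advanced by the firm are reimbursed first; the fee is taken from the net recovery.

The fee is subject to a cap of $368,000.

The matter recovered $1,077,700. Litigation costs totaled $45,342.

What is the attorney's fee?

Fee base (net of costs): $1,077,700 − $45,342 = $1,032,358
First $108,500 at 41.5% = $45,027.50
Next $114,000 at 37.5% = $42,750.00
Next $112,500 at 28.5% = $32,062.50
Remaining $697,358 at 24.5% = $170,852.71
Fee: $45,027.50 + $42,750.00 + $32,062.50 + $170,852.71 = $290,692.71
$290,692.71 is under the $368,000 cap.

$290,692.71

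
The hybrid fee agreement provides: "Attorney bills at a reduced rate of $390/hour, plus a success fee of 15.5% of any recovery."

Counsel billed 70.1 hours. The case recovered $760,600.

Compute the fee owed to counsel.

$145,232.00

Hourly: 70.1 × $390 = $27,339.00
Success fee: 15.5% of $760,600 = $117,893.00
Total: $27,339.00 + $117,893.00 = $145,232.00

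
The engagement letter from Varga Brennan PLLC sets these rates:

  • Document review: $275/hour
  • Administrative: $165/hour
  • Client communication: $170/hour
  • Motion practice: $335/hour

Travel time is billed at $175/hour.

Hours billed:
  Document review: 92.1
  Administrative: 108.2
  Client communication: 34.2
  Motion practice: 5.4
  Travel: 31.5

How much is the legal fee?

Document review: 92.1 × $275 = $25,327.50
Administrative: 108.2 × $165 = $17,853.00
Client communication: 34.2 × $170 = $5,814.00
Motion practice: 5.4 × $335 = $1,809.00
Subtotal: $25,327.50 + $17,853.00 + $5,814.00 + $1,809.00 = $50,803.50
Travel: 31.5 × $175 = $5,512.50
Total: $50,803.50 + $5,512.50 = $56,316.00

$56,316.00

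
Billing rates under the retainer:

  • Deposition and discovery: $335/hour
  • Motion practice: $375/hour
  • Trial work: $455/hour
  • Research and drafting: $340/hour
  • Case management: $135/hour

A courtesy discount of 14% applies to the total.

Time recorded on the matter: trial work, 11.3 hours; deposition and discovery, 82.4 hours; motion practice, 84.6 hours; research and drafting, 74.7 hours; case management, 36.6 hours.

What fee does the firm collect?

Deposition and discovery: 82.4 × $335 = $27,604.00
Motion practice: 84.6 × $375 = $31,725.00
Trial work: 11.3 × $455 = $5,141.50
Research and drafting: 74.7 × $340 = $25,398.00
Case management: 36.6 × $135 = $4,941.00
Subtotal: $94,809.50
Less 14% discount: −$13,273.33
Total: $94,809.50 − $13,273.33 = $81,536.17

$81,536.17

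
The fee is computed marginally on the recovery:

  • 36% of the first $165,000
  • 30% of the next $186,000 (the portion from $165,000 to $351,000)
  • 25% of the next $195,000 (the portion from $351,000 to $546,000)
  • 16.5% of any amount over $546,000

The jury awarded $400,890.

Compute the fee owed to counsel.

$127,672.50

First $165,000 at 36% = $59,400.00
Next $186,000 at 30% = $55,800.00
Remaining $49,890 at 25% = $12,472.50
Fee: $59,400.00 + $55,800.00 + $12,472.50 = $127,672.50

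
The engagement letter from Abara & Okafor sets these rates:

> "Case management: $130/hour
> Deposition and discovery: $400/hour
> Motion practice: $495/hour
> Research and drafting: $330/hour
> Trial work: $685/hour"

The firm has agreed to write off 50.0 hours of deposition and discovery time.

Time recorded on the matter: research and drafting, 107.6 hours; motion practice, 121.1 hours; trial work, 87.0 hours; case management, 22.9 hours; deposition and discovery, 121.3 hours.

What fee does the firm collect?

Case management: 22.9 × $130 = $2,977.00
Deposition and discovery: 121.3 × $400 = $48,520.00
Motion practice: 121.1 × $495 = $59,944.50
Research and drafting: 107.6 × $330 = $35,508.00
Trial work: 87.0 × $685 = $59,595.00
Subtotal: $206,544.50
Write-off: 50.0 × $400 = $20,000.00
Total: $206,544.50 − $20,000.00 = $186,544.50

$186,544.50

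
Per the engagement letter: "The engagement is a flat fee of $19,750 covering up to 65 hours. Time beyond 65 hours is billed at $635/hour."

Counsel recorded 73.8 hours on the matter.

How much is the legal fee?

Flat fee: $19,750.00
Excess hours: 73.8 − 65 = 8.8
Overrun: 8.8 × $635 = $5,588.00
Total: $19,750.00 + $5,588.00 = $25,338.00

$25,338.00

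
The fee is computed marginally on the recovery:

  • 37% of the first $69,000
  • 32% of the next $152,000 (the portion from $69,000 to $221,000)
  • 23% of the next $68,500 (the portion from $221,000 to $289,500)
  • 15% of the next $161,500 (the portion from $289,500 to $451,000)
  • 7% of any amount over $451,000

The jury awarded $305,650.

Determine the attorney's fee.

$92,347.50

First $69,000 at 37% = $25,530.00
Next $152,000 at 32% = $48,640.00
Next $68,500 at 23% = $15,755.00
Remaining $16,150 at 15% = $2,422.50
Fee: $25,530.00 + $48,640.00 + $15,755.00 + $2,422.50 = $92,347.50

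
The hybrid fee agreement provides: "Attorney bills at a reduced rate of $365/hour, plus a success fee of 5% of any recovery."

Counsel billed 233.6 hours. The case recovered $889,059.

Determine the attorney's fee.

Hourly: 233.6 × $365 = $85,264.00
Success fee: 5% of $889,059 = $44,452.95
Total: $85,264.00 + $44,452.95 = $129,716.95

$129,716.95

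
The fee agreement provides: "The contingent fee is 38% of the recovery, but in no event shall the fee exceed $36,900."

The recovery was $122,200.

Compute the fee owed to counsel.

38% of $122,200 = $46,436.00
That exceeds the $36,900 cap, so the fee is capped at $36,900.

$36,900.00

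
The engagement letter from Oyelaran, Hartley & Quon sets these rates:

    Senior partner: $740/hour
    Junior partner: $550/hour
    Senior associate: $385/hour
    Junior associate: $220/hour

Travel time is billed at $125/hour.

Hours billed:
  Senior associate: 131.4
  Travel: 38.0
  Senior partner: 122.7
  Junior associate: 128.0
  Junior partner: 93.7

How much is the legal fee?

$225,832.00

Senior partner: 122.7 × $740 = $90,798.00
Junior partner: 93.7 × $550 = $51,535.00
Senior associate: 131.4 × $385 = $50,589.00
Junior associate: 128.0 × $220 = $28,160.00
Subtotal: $90,798.00 + $51,535.00 + $50,589.00 + $28,160.00 = $221,082.00
Travel: 38.0 × $125 = $4,750.00
Total: $221,082.00 + $4,750.00 = $225,832.00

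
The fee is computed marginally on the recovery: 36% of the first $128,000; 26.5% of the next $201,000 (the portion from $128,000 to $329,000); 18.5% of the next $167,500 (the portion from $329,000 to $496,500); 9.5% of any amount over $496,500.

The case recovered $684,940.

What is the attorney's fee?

First $128,000 at 36% = $46,080.00
Next $201,000 at 26.5% = $53,265.00
Next $167,500 at 18.5% = $30,987.50
Remaining $188,440 at 9.5% = $17,901.80
Fee: $46,080.00 + $53,265.00 + $30,987.50 + $17,901.80 = $148,234.30

$148,234.30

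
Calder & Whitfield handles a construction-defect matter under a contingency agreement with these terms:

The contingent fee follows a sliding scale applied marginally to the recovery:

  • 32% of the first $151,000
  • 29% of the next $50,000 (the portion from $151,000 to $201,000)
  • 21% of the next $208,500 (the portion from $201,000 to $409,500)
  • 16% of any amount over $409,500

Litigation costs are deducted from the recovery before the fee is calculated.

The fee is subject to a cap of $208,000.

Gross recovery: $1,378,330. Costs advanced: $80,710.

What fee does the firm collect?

$208,000.00

Fee base (net of costs): $1,378,330 − $80,710 = $1,297,620
First $151,000 at 32% = $48,320.00
Next $50,000 at 29% = $14,500.00
Next $208,500 at 21% = $43,785.00
Remaining $888,120 at 16% = $142,099.20
Fee: $48,320.00 + $14,500.00 + $43,785.00 + $142,099.20 = $248,704.20
$248,704.20 exceeds the $208,000 cap, so the fee is capped at $208,000.00.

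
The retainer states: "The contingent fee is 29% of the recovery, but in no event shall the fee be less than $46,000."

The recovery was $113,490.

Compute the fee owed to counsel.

$46,000.00

29% of $113,490 = $32,912.10
That is below the $46,000 minimum, so the minimum applies.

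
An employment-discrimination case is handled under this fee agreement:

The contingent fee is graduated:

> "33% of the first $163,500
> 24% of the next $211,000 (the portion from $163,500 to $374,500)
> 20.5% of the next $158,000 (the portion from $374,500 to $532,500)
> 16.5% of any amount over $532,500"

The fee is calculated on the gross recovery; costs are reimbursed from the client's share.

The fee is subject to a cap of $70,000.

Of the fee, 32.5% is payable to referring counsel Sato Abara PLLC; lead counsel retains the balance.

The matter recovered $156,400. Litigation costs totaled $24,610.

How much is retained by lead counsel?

Fee base is the gross recovery, $156,400; costs are reimbursed separately.
First $156,400 at 33% = $51,612.00
$51,612.00 is under the $70,000 cap.
Referral share: 32.5% of $51,612.00 = $16,773.90; lead counsel retains $51,612.00 − $16,773.90 = $34,838.10.

$34,838.10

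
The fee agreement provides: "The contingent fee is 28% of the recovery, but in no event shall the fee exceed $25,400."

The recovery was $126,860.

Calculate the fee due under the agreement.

$25,400.00

28% of $126,860 = $35,520.80
That exceeds the $25,400 cap, so the fee is capped at $25,400.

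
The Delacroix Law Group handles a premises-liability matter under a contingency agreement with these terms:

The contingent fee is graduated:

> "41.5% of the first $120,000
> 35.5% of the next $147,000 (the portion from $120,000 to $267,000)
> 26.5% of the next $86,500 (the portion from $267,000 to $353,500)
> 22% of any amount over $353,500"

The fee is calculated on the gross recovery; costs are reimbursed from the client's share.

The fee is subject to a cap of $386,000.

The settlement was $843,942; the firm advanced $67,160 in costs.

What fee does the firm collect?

Fee base is the gross recovery, $843,942; costs are reimbursed separately.
First $120,000 at 41.5% = $49,800.00
Next $147,000 at 35.5% = $52,185.00
Next $86,500 at 26.5% = $22,922.50
Remaining $490,442 at 22% = $107,897.24
Fee: $49,800.00 + $52,185.00 + $22,922.50 + $107,897.24 = $232,804.74
$232,804.74 is under the $386,000 cap.

$232,804.74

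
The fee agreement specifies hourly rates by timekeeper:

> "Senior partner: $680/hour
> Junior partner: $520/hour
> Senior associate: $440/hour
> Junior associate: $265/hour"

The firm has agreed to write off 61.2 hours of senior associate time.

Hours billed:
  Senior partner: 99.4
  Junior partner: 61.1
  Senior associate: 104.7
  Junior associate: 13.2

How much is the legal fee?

$122,002.00

Senior partner: 99.4 × $680 = $67,592.00
Junior partner: 61.1 × $520 = $31,772.00
Senior associate: 104.7 × $440 = $46,068.00
Junior associate: 13.2 × $265 = $3,498.00
Subtotal: $148,930.00
Write-off: 61.2 × $440 = $26,928.00
Total: $148,930.00 − $26,928.00 = $122,002.00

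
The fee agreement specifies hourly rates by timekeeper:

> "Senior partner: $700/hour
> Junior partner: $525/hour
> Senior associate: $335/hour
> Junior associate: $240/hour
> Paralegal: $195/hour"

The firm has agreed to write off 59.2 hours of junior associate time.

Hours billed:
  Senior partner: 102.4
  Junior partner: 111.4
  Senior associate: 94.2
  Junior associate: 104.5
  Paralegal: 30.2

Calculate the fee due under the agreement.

$178,483.00

Senior partner: 102.4 × $700 = $71,680.00
Junior partner: 111.4 × $525 = $58,485.00
Senior associate: 94.2 × $335 = $31,557.00
Junior associate: 104.5 × $240 = $25,080.00
Paralegal: 30.2 × $195 = $5,889.00
Subtotal: $192,691.00
Write-off: 59.2 × $240 = $14,208.00
Total: $192,691.00 − $14,208.00 = $178,483.00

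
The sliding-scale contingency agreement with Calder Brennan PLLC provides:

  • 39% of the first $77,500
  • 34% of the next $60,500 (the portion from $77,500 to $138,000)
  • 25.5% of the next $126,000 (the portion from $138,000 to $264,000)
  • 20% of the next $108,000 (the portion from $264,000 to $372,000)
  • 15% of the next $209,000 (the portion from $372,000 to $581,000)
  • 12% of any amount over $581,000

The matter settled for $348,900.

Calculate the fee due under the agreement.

First $77,500 at 39% = $30,225.00
Next $60,500 at 34% = $20,570.00
Next $126,000 at 25.5% = $32,130.00
Remaining $84,900 at 20% = $16,980.00
Fee: $30,225.00 + $20,570.00 + $32,130.00 + $16,980.00 = $99,905.00

$99,905.00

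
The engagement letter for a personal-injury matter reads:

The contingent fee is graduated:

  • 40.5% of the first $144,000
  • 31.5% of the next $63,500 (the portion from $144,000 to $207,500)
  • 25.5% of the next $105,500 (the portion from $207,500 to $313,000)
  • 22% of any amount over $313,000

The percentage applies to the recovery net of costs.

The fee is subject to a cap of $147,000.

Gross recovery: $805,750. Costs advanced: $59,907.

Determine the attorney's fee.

Fee base (net of costs): $805,750 − $59,907 = $745,843
First $144,000 at 40.5% = $58,320.00
Next $63,500 at 31.5% = $20,002.50
Next $105,500 at 25.5% = $26,902.50
Remaining $432,843 at 22% = $95,225.46
Fee: $58,320.00 + $20,002.50 + $26,902.50 + $95,225.46 = $200,450.46
$200,450.46 exceeds the $147,000 cap, so the fee is capped at $147,000.00.

$147,000.00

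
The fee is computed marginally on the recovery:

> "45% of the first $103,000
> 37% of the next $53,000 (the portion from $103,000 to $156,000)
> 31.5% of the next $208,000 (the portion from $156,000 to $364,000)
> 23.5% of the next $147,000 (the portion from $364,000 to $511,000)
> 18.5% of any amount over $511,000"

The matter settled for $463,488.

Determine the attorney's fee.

$154,859.68

First $103,000 at 45% = $46,350.00
Next $53,000 at 37% = $19,610.00
Next $208,000 at 31.5% = $65,520.00
Remaining $99,488 at 23.5% = $23,379.68
Fee: $46,350.00 + $19,610.00 + $65,520.00 + $23,379.68 = $154,859.68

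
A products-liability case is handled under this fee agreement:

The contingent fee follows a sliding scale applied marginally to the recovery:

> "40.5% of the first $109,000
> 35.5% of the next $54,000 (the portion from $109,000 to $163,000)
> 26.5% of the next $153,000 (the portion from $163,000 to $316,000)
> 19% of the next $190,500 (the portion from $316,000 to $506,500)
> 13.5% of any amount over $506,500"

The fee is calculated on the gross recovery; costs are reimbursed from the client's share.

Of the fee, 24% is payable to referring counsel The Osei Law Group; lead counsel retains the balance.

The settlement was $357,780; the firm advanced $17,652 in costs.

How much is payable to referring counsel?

$26,831.57

Fee base is the gross recovery, $357,780; costs are reimbursed separately.
First $109,000 at 40.5% = $44,145.00
Next $54,000 at 35.5% = $19,170.00
Next $153,000 at 26.5% = $40,545.00
Remaining $41,780 at 19% = $7,938.20
Fee: $44,145.00 + $19,170.00 + $40,545.00 + $7,938.20 = $111,798.20
Referral share: 24% of $111,798.20 = $26,831.57; lead counsel retains $111,798.20 − $26,831.57 = $84,966.63.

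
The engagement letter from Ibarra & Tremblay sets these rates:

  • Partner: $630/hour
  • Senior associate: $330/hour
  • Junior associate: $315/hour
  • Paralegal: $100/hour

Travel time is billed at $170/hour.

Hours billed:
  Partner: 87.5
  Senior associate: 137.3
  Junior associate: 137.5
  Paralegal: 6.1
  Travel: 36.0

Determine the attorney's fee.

Partner: 87.5 × $630 = $55,125.00
Senior associate: 137.3 × $330 = $45,309.00
Junior associate: 137.5 × $315 = $43,312.50
Paralegal: 6.1 × $100 = $610.00
Subtotal: $55,125.00 + $45,309.00 + $43,312.50 + $610.00 = $144,356.50
Travel: 36.0 × $170 = $6,120.00
Total: $144,356.50 + $6,120.00 = $150,476.50

$150,476.50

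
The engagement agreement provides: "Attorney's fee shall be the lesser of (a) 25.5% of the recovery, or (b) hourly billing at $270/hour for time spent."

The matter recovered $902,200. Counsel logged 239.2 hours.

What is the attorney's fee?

(a) 25.5% of $902,200 = $230,061.00
(b) 239.2 × $270 = $64,584.00
The lesser is (b): $64,584.00.

$64,584.00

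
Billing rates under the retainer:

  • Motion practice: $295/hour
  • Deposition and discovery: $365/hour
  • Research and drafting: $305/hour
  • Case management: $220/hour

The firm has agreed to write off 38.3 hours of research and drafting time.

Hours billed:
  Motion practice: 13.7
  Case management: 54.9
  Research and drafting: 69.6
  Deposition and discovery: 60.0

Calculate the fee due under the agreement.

Motion practice: 13.7 × $295 = $4,041.50
Deposition and discovery: 60.0 × $365 = $21,900.00
Research and drafting: 69.6 × $305 = $21,228.00
Case management: 54.9 × $220 = $12,078.00
Subtotal: $59,247.50
Write-off: 38.3 × $305 = $11,681.50
Total: $59,247.50 − $11,681.50 = $47,566.00

$47,566.00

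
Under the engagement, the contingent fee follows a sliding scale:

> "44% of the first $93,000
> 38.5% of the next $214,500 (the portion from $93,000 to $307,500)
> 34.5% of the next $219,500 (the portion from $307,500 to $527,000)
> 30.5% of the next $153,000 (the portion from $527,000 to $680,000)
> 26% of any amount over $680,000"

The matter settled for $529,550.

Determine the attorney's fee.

First $93,000 at 44% = $40,920.00
Next $214,500 at 38.5% = $82,582.50
Next $219,500 at 34.5% = $75,727.50
Remaining $2,550 at 30.5% = $777.75
Fee: $40,920.00 + $82,582.50 + $75,727.50 + $777.75 = $200,007.75

$200,007.75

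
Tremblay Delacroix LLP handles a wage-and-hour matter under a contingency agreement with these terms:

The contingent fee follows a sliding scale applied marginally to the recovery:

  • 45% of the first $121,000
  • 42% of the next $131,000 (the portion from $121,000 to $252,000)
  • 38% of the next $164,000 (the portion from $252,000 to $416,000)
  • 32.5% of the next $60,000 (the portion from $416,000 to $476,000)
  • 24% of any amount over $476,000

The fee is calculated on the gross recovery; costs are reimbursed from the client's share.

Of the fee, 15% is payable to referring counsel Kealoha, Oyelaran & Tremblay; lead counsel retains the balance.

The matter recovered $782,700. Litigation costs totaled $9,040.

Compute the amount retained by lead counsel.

$225,163.30

Fee base is the gross recovery, $782,700; costs are reimbursed separately.
First $121,000 at 45% = $54,450.00
Next $131,000 at 42% = $55,020.00
Next $164,000 at 38% = $62,320.00
Next $60,000 at 32.5% = $19,500.00
Remaining $306,700 at 24% = $73,608.00
Fee: $54,450.00 + $55,020.00 + $62,320.00 + $19,500.00 + $73,608.00 = $264,898.00
Referral share: 15% of $264,898.00 = $39,734.70; lead counsel retains $264,898.00 − $39,734.70 = $225,163.30.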